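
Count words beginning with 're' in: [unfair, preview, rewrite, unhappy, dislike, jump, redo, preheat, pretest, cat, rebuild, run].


Checking each word for prefix 're':
  'unfair' -> no (count: 0)
  'preview' -> no (count: 0)
  'rewrite' -> YES, starts with 're' (count: 1)
  'unhappy' -> no (count: 1)
  'dislike' -> no (count: 1)
  'jump' -> no (count: 1)
  'redo' -> YES, starts with 're' (count: 2)
  'preheat' -> no (count: 2)
  'pretest' -> no (count: 2)
  'cat' -> no (count: 2)
  'rebuild' -> YES, starts with 're' (count: 3)
  'run' -> no (count: 3)
Total with prefix 're': 3

3


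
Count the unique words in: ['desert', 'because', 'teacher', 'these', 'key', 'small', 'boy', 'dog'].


Listing all tokens and tracking unique types:
  Token 1: 'desert' -> NEW (unique so far: 1)
  Token 2: 'because' -> NEW (unique so far: 2)
  Token 3: 'teacher' -> NEW (unique so far: 3)
  Token 4: 'these' -> NEW (unique so far: 4)
  Token 5: 'key' -> NEW (unique so far: 5)
  Token 6: 'small' -> NEW (unique so far: 6)
  Token 7: 'boy' -> NEW (unique so far: 7)
  Token 8: 'dog' -> NEW (unique so far: 8)
Unique types: ('because', 'boy', 'desert', 'dog', 'key', 'small', 'teacher', 'these')
Vocabulary size: 8

8


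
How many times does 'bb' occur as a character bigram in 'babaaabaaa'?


Scanning 'babaaabaaa' for bigram 'bb':
  Position 0: 'ba' -> no
  Position 1: 'ab' -> no
  Position 2: 'ba' -> no
  Position 3: 'aa' -> no
  Position 4: 'aa' -> no
  Position 5: 'ab' -> no
  Position 6: 'ba' -> no
  Position 7: 'aa' -> no
  Position 8: 'aa' -> no
Total matches: 0

0


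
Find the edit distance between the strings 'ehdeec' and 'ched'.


Building DP table for s1='ehdeec' (len 6) and s2='ched' (len 4):
       c  h  e  d
    0  1  2  3  4
  e 1  1  2  2  3
  h 2  2  1  2  3
  d 3  3  2  2  2
  e 4  4  3  2  3
  e 5  5  4  3  3
  c 6  5  5  4  4
Edit distance = dp[6][4] = 4

4


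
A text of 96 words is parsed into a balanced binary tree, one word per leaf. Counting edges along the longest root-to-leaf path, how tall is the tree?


In a balanced binary tree with n leaves the deepest leaf is ceil(log2(n)) edges below the root.
log2(96) = 6.5850
ceil(6.5850) = 7
height (edges) = 7

7


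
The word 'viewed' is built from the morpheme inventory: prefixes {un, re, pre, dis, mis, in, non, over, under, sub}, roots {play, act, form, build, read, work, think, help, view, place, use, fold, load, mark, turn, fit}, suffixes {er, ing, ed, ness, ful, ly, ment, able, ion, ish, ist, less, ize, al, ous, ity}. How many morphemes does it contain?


Segmenting 'viewed' against the inventory:
  'view' -> root (morpheme 1)
  'ed' -> suffix (morpheme 2)
Total morphemes: 2

2


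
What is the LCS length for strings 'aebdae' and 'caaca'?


DP table for LCS of 'aebdae' and 'caaca':
       c  a  a  c  a
    0  0  0  0  0  0
  a 0  0  1  1  1  1
  e 0  0  1  1  1  1
  b 0  0  1  1  1  1
  d 0  0  1  1  1  1
  a 0  0  1  2  2  2
  e 0  0  1  2  2  2
LCS: 'aa'
LCS length = 2

2


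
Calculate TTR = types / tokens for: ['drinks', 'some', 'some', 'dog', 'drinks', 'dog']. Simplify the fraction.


Tokens: 6
Unique types: ('dog', 'drinks', 'some') = 3
TTR = 3/6
Simplify: divide both by 3 -> 1/2
TTR = 1/2

1/2


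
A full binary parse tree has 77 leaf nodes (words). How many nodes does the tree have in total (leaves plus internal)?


Leaf nodes (terminals): 77
Internal nodes = n - 1 = 77 - 1 = 76
Total = leaves + internal = 77 + 76 = 153

153


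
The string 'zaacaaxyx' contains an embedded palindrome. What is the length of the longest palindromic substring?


Scanning 'zaacaaxyx' for palindromic substrings.
Substring at positions 1-5: 'aacaa'.
Check: reverse('aacaa') = 'aacaa' -> palindrome confirmed.
Neighbouring characters ('z' / 'x') break symmetry, so it cannot extend further.
No longer palindromic substring exists; longest length = 5

5


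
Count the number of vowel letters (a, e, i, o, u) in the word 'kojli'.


Scanning each character of 'kojli':
  Position 1: 'k' -> consonant (running count: 0)
  Position 2: 'o' -> vowel (running count: 1)
  Position 3: 'j' -> consonant (running count: 1)
  Position 4: 'l' -> consonant (running count: 1)
  Position 5: 'i' -> vowel (running count: 2)
Total vowels: 2

2


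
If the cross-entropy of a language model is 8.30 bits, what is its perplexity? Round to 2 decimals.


Perplexity formula: PP = 2^H
H = 8.30
PP = 2^8.30
Decompose: 2^8.30 = 2^8 * 2^0.30
2^8 = 256, 2^0.30 ~ 1.2311444
PP ~ 256 * 1.2311444 = 315.1729664
Rounded to 2 decimals: 315.17

315.17


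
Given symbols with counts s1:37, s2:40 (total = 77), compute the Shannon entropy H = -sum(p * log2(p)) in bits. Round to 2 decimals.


Computing entropy H = -sum(p_i * log2(p_i)):
  s1: p = 37/77 = 0.4805, -p*log2(p) = 0.5081
  s2: p = 40/77 = 0.5195, -p*log2(p) = 0.4908
H = sum of terms = 0.9989
Rounded to 2 decimals: 1.00

1.00


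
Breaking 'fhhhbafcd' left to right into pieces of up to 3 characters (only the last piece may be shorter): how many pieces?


'fhhhbafcd' has 9 characters.
Chunking with max size 3:
  Chunk 1: 'fhh' (positions 0-2)
  Chunk 2: 'hba' (positions 3-5)
  Chunk 3: 'fcd' (positions 6-8)
Total chunks: ceil(9 / 3) = 3

3


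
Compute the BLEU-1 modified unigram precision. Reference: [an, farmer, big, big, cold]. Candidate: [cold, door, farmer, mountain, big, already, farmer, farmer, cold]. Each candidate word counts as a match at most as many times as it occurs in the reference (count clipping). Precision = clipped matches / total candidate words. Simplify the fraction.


Reference word counts: {'an': 1, 'big': 2, 'cold': 1, 'farmer': 1}
Checking each candidate word (with clipping):
  'cold' -> in reference (ref count 1, used 1/1) -> match (matches: 1)
  'door' -> not in reference -> no match (matches: 1)
  'farmer' -> in reference (ref count 1, used 1/1) -> match (matches: 2)
  'mountain' -> not in reference -> no match (matches: 2)
  'big' -> in reference (ref count 2, used 1/2) -> match (matches: 3)
  'already' -> not in reference -> no match (matches: 3)
  'farmer' -> ref count 1 already used up (1/1) -> clipped, no match (matches: 3)
  'farmer' -> ref count 1 already used up (1/1) -> clipped, no match (matches: 3)
  'cold' -> ref count 1 already used up (1/1) -> clipped, no match (matches: 3)
Clipped matches: 3, Candidate length: 9
Precision = 3/9 = 1/3

1/3


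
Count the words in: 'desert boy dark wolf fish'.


Counting words by splitting on spaces:
  Word 1: 'desert'
  Word 2: 'boy'
  Word 3: 'dark'
  Word 4: 'wolf'
  Word 5: 'fish'
Total words: 5

5


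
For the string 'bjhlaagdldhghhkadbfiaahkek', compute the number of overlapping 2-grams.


String 'bjhlaagdldhghhkadbfiaahkek' has length L = 26.
Number of overlapping n-grams = L - n + 1
Substituting: 26 - 2 + 1 = 25

25


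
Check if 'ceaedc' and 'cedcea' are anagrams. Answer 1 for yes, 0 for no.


Sort characters of 'ceaedc': 'accdee'
Sort characters of 'cedcea': 'accdee'
Sorted forms match -> they ARE anagrams
Result: 1

1


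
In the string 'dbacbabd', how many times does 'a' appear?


Scanning 'dbacbabd' for 'a':
  Position 2: 'a' -> MATCH (count: 1)
  Position 5: 'a' -> MATCH (count: 2)
Total occurrences of 'a': 2

2


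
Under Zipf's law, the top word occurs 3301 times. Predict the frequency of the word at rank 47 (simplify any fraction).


Zipf's law: freq(rank) = f1 / rank
f1 = 3301, rank = 47
freq = 3301 / 47
GCD(3301, 47) = 1
Simplified: 3301/47

3301/47


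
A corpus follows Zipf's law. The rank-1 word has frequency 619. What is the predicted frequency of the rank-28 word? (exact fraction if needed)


Zipf's law: freq(rank) = f1 / rank
f1 = 619, rank = 28
freq = 619 / 28
GCD(619, 28) = 1
Simplified: 619/28

619/28


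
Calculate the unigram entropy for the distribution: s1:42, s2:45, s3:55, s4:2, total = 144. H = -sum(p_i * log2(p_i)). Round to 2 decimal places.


Computing entropy H = -sum(p_i * log2(p_i)):
  s1: p = 42/144 = 0.2917, -p*log2(p) = 0.5185
  s2: p = 45/144 = 0.3125, -p*log2(p) = 0.5244
  s3: p = 55/144 = 0.3819, -p*log2(p) = 0.5304
  s4: p = 2/144 = 0.0139, -p*log2(p) = 0.0857
H = sum of terms = 1.6590
Rounded to 2 decimals: 1.66

1.66


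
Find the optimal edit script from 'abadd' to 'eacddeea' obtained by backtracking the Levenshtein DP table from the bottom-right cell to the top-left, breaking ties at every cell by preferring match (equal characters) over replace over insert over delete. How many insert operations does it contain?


Edit distance = 6. Backtracking from cell (5, 8) with preference match > replace > insert > delete,
then listing the resulting alignment 'abadd' -> 'eacddeea' left to right:
  Step 1: insert 'e' [insertion #1]
  Step 2: keep 'a'
  Step 3: replace b->c
  Step 4: replace a->d
  Step 5: keep 'd'
  Step 6: insert 'e' [insertion #2]
  Step 7: insert 'e' [insertion #3]
  Step 8: replace d->a
Total insertions: 3

3


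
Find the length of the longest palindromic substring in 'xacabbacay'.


Scanning 'xacabbacay' for palindromic substrings.
Substring at positions 1-8: 'acabbaca'.
Check: reverse('acabbaca') = 'acabbaca' -> palindrome confirmed.
Neighbouring characters ('x' / 'y') break symmetry, so it cannot extend further.
No longer palindromic substring exists; longest length = 8

8


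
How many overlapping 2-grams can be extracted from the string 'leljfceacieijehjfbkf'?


String 'leljfceacieijehjfbkf' has length L = 20.
Number of overlapping n-grams = L - n + 1
Substituting: 20 - 2 + 1 = 19

19


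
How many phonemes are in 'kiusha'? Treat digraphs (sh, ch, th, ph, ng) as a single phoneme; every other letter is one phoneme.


Parsing 'kiusha' greedily, digraphs first:
  'k' -> consonant phoneme (phonemes so far: 1)
  'i' -> vowel phoneme (phonemes so far: 2)
  'u' -> vowel phoneme (phonemes so far: 3)
  'sh' -> digraph (1 consonant phoneme) (phonemes so far: 4)
  'a' -> vowel phoneme (phonemes so far: 5)
Total phonemes: 5

5


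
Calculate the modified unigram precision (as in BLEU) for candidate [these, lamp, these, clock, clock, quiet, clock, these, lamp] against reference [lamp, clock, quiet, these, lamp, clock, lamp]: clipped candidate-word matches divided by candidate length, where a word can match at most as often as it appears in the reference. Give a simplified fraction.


Reference word counts: {'clock': 2, 'lamp': 3, 'quiet': 1, 'these': 1}
Checking each candidate word (with clipping):
  'these' -> in reference (ref count 1, used 1/1) -> match (matches: 1)
  'lamp' -> in reference (ref count 3, used 1/3) -> match (matches: 2)
  'these' -> ref count 1 already used up (1/1) -> clipped, no match (matches: 2)
  'clock' -> in reference (ref count 2, used 1/2) -> match (matches: 3)
  'clock' -> in reference (ref count 2, used 2/2) -> match (matches: 4)
  'quiet' -> in reference (ref count 1, used 1/1) -> match (matches: 5)
  'clock' -> ref count 2 already used up (2/2) -> clipped, no match (matches: 5)
  'these' -> ref count 1 already used up (1/1) -> clipped, no match (matches: 5)
  'lamp' -> in reference (ref count 3, used 2/3) -> match (matches: 6)
Clipped matches: 6, Candidate length: 9
Precision = 6/9 = 2/3

2/3


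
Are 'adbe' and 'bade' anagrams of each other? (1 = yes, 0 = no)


Sort characters of 'adbe': 'abde'
Sort characters of 'bade': 'abde'
Sorted forms match -> they ARE anagrams
Result: 1

1


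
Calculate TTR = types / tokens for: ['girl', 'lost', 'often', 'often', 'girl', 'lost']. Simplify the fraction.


Tokens: 6
Unique types: ('girl', 'lost', 'often') = 3
TTR = 3/6
Simplify: divide both by 3 -> 1/2
TTR = 1/2

1/2


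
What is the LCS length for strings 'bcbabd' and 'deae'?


DP table for LCS of 'bcbabd' and 'deae':
       d  e  a  e
    0  0  0  0  0
  b 0  0  0  0  0
  c 0  0  0  0  0
  b 0  0  0  0  0
  a 0  0  0  1  1
  b 0  0  0  1  1
  d 0  1  1  1  1
LCS: 'a'
LCS length = 1

1


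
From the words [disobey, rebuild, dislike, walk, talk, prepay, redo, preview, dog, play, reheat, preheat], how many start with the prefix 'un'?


Checking each word for prefix 'un':
  'disobey' -> no (count: 0)
  'rebuild' -> no (count: 0)
  'dislike' -> no (count: 0)
  'walk' -> no (count: 0)
  'talk' -> no (count: 0)
  'prepay' -> no (count: 0)
  'redo' -> no (count: 0)
  'preview' -> no (count: 0)
  'dog' -> no (count: 0)
  'play' -> no (count: 0)
  'reheat' -> no (count: 0)
  'preheat' -> no (count: 0)
Total with prefix 'un': 0

0


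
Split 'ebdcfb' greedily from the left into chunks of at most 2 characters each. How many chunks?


'ebdcfb' has 6 characters.
Chunking with max size 2:
  Chunk 1: 'eb' (positions 0-1)
  Chunk 2: 'dc' (positions 2-3)
  Chunk 3: 'fb' (positions 4-5)
Total chunks: ceil(6 / 2) = 3

3


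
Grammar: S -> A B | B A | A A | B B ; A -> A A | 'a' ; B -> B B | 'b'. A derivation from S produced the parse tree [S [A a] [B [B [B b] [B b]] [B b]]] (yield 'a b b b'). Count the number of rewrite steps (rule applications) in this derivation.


Every bracketed nonterminal node [X ...] in the tree is produced by exactly one rule application.
Reading the tree off as a leftmost derivation:
  Step 1: S  =>  A B   (applied S -> A B)
  Step 2: A B  =>  a B   (applied A -> a)
  Step 3: a B  =>  a B B   (applied B -> B B)
  Step 4: a B B  =>  a B B B   (applied B -> B B)
  Step 5: a B B B  =>  a b B B   (applied B -> b)
  Step 6: a b B B  =>  a b b B   (applied B -> b)
  Step 7: a b b B  =>  a b b b   (applied B -> b)
Final yield: a b b b
Total rewrite steps: 7

7


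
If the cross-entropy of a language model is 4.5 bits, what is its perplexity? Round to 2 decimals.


Perplexity formula: PP = 2^H
H = 4.5
PP = 2^4.5
Decompose: 2^4.5 = 2^4 * 2^0.5 = 2^4 * sqrt(2)
2^4 = 16, sqrt(2) ~ 1.4142136
PP ~ 16 * 1.4142136 = 22.6274176
Rounded to 2 decimals: 22.63

22.63


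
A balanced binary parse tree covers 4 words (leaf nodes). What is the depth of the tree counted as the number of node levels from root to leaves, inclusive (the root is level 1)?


In a balanced binary tree with n leaves the deepest leaf is ceil(log2(n)) edges below the root,
so counting node levels inclusive of root and leaves gives ceil(log2(n)) + 1 levels.
log2(4) = 2.0000
ceil(2.0000) = 2
levels = 2 + 1 = 3

3


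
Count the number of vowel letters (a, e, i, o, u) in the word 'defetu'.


Scanning each character of 'defetu':
  Position 1: 'd' -> consonant (running count: 0)
  Position 2: 'e' -> vowel (running count: 1)
  Position 3: 'f' -> consonant (running count: 1)
  Position 4: 'e' -> vowel (running count: 2)
  Position 5: 't' -> consonant (running count: 2)
  Position 6: 'u' -> vowel (running count: 3)
Total vowels: 3

3


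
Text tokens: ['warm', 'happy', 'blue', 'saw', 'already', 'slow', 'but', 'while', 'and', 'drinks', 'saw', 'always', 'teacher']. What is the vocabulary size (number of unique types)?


Listing all tokens and tracking unique types:
  Token 1: 'warm' -> NEW (unique so far: 1)
  Token 2: 'happy' -> NEW (unique so far: 2)
  Token 3: 'blue' -> NEW (unique so far: 3)
  Token 4: 'saw' -> NEW (unique so far: 4)
  Token 5: 'already' -> NEW (unique so far: 5)
  Token 6: 'slow' -> NEW (unique so far: 6)
  Token 7: 'but' -> NEW (unique so far: 7)
  Token 8: 'while' -> NEW (unique so far: 8)
  Token 9: 'and' -> NEW (unique so far: 9)
  Token 10: 'drinks' -> NEW (unique so far: 10)
  Token 11: 'saw' -> duplicate (unique so far: 10)
  Token 12: 'always' -> NEW (unique so far: 11)
  Token 13: 'teacher' -> NEW (unique so far: 12)
Unique types: ('already', 'always', 'and', 'blue', 'but', 'drinks', 'happy', 'saw', 'slow', 'teacher', 'warm', 'while')
Vocabulary size: 12

12


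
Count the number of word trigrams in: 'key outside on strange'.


Word trigrams from [4] words:
  Trigram 1: (key outside on)
  Trigram 2: (outside on strange)
Total word trigrams: 4 - 2 = 2

2


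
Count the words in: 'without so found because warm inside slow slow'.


Counting words by splitting on spaces:
  Word 1: 'without'
  Word 2: 'so'
  Word 3: 'found'
  Word 4: 'because'
  Word 5: 'warm'
  Word 6: 'inside'
  Word 7: 'slow'
  Word 8: 'slow'
Total words: 8

8


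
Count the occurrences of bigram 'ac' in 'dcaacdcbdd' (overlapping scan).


Scanning 'dcaacdcbdd' for bigram 'ac':
  Position 0: 'dc' -> no
  Position 1: 'ca' -> no
  Position 2: 'aa' -> no
  Position 3: 'ac' -> MATCH
  Position 4: 'cd' -> no
  Position 5: 'dc' -> no
  Position 6: 'cb' -> no
  Position 7: 'bd' -> no
  Position 8: 'dd' -> no
Total matches: 1

1


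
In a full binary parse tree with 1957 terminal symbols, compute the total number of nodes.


Leaf nodes (terminals): 1957
Internal nodes = n - 1 = 1957 - 1 = 1956
Total = leaves + internal = 1957 + 1956 = 3913

3913


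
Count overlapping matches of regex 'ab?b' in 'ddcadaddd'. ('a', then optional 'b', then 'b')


Pattern: ab?b means 'a', then optional 'b', then 'b'.
Scanning 'ddcadaddd' position-by-position:
  Pos 0: window 'ddc' -> no
  Pos 1: window 'dca' -> no
  Pos 2: window 'cad' -> no
  Pos 3: window 'ada' -> no
  Pos 4: window 'dad' -> no
  Pos 5: window 'add' -> no
  Pos 6: window 'ddd' -> no
  Pos 7: window 'dd' -> no
  Pos 8: window 'd' -> no
Total matches: 0

0


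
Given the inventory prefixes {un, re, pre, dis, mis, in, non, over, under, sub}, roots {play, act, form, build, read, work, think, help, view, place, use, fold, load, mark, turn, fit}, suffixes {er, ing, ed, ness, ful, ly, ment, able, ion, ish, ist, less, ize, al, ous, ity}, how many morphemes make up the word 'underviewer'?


Segmenting 'underviewer' against the inventory:
  'under' -> prefix (morpheme 1)
  'view' -> root (morpheme 2)
  'er' -> suffix (morpheme 3)
Total morphemes: 3

3


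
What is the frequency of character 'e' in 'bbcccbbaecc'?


Scanning 'bbcccbbaecc' for 'e':
  Position 8: 'e' -> MATCH (count: 1)
Total occurrences of 'e': 1

1


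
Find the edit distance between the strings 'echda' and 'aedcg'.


Building DP table for s1='echda' (len 5) and s2='aedcg' (len 5):
       a  e  d  c  g
    0  1  2  3  4  5
  e 1  1  1  2  3  4
  c 2  2  2  2  2  3
  h 3  3  3  3  3  3
  d 4  4  4  3  4  4
  a 5  4  5  4  4  5
Edit distance = dp[5][5] = 5

5


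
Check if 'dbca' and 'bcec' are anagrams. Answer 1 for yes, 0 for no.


Sort characters of 'dbca': 'abcd'
Sort characters of 'bcec': 'bcce'
Sorted forms differ -> they are NOT anagrams
Result: 0

0


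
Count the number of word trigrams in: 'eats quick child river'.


Word trigrams from [4] words:
  Trigram 1: (eats quick child)
  Trigram 2: (quick child river)
Total word trigrams: 4 - 2 = 2

2


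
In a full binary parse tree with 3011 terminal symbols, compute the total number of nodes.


Leaf nodes (terminals): 3011
Internal nodes = n - 1 = 3011 - 1 = 3010
Total = leaves + internal = 3011 + 3010 = 6021

6021


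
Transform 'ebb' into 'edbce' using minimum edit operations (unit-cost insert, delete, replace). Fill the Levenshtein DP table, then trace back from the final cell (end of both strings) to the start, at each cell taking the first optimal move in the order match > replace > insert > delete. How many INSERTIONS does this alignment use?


Edit distance = 3. Backtracking from cell (3, 5) with preference match > replace > insert > delete,
then listing the resulting alignment 'ebb' -> 'edbce' left to right:
  Step 1: keep 'e'
  Step 2: insert 'd' [insertion #1]
  Step 3: keep 'b'
  Step 4: insert 'c' [insertion #2]
  Step 5: replace b->e
Total insertions: 2

2


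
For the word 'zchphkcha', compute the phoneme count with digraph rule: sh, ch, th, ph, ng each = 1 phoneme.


Parsing 'zchphkcha' greedily, digraphs first:
  'z' -> consonant phoneme (phonemes so far: 1)
  'ch' -> digraph (1 consonant phoneme) (phonemes so far: 2)
  'ph' -> digraph (1 consonant phoneme) (phonemes so far: 3)
  'k' -> consonant phoneme (phonemes so far: 4)
  'ch' -> digraph (1 consonant phoneme) (phonemes so far: 5)
  'a' -> vowel phoneme (phonemes so far: 6)
Total phonemes: 6

6


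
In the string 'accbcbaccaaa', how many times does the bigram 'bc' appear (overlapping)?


Scanning 'accbcbaccaaa' for bigram 'bc':
  Position 0: 'ac' -> no
  Position 1: 'cc' -> no
  Position 2: 'cb' -> no
  Position 3: 'bc' -> MATCH
  Position 4: 'cb' -> no
  Position 5: 'ba' -> no
  Position 6: 'ac' -> no
  Position 7: 'cc' -> no
  Position 8: 'ca' -> no
  Position 9: 'aa' -> no
  Position 10: 'aa' -> no
Total matches: 1

1


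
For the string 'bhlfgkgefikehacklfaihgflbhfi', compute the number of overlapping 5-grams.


String 'bhlfgkgefikehacklfaihgflbhfi' has length L = 28.
Number of overlapping n-grams = L - n + 1
Substituting: 28 - 5 + 1 = 24

24


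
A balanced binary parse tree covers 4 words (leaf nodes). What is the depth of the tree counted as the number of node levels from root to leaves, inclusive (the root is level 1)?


In a balanced binary tree with n leaves the deepest leaf is ceil(log2(n)) edges below the root,
so counting node levels inclusive of root and leaves gives ceil(log2(n)) + 1 levels.
log2(4) = 2.0000
ceil(2.0000) = 2
levels = 2 + 1 = 3

3


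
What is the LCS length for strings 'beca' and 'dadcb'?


DP table for LCS of 'beca' and 'dadcb':
       d  a  d  c  b
    0  0  0  0  0  0
  b 0  0  0  0  0  1
  e 0  0  0  0  0  1
  c 0  0  0  0  1  1
  a 0  0  1  1  1  1
LCS: 'b'
LCS length = 1

1


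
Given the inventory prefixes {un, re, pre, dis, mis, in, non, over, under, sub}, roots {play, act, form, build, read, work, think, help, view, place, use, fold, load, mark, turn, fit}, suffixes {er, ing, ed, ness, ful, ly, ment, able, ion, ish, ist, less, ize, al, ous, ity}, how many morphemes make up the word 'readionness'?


Segmenting 'readionness' against the inventory:
  'read' -> root (morpheme 1)
  'ion' -> suffix (morpheme 2)
  'ness' -> suffix (morpheme 3)
Total morphemes: 3

3


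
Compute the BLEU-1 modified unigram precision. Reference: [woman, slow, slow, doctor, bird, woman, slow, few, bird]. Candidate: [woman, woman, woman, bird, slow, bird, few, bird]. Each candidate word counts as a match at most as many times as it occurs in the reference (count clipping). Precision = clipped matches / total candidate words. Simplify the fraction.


Reference word counts: {'bird': 2, 'doctor': 1, 'few': 1, 'slow': 3, 'woman': 2}
Checking each candidate word (with clipping):
  'woman' -> in reference (ref count 2, used 1/2) -> match (matches: 1)
  'woman' -> in reference (ref count 2, used 2/2) -> match (matches: 2)
  'woman' -> ref count 2 already used up (2/2) -> clipped, no match (matches: 2)
  'bird' -> in reference (ref count 2, used 1/2) -> match (matches: 3)
  'slow' -> in reference (ref count 3, used 1/3) -> match (matches: 4)
  'bird' -> in reference (ref count 2, used 2/2) -> match (matches: 5)
  'few' -> in reference (ref count 1, used 1/1) -> match (matches: 6)
  'bird' -> ref count 2 already used up (2/2) -> clipped, no match (matches: 6)
Clipped matches: 6, Candidate length: 8
Precision = 6/8 = 3/4

3/4


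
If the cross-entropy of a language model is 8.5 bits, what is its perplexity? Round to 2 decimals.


Perplexity formula: PP = 2^H
H = 8.5
PP = 2^8.5
Decompose: 2^8.5 = 2^8 * 2^0.5 = 2^8 * sqrt(2)
2^8 = 256, sqrt(2) ~ 1.4142136
PP ~ 256 * 1.4142136 = 362.0386816
Rounded to 2 decimals: 362.04

362.04


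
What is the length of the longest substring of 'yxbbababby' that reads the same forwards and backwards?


Scanning 'yxbbababby' for palindromic substrings.
Substring at positions 2-8: 'bbababb'.
Check: reverse('bbababb') = 'bbababb' -> palindrome confirmed.
Neighbouring characters ('x' / 'y') break symmetry, so it cannot extend further.
No longer palindromic substring exists; longest length = 7

7


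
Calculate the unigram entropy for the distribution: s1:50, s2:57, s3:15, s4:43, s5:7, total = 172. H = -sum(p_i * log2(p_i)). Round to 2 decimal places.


Computing entropy H = -sum(p_i * log2(p_i)):
  s1: p = 50/172 = 0.2907, -p*log2(p) = 0.5181
  s2: p = 57/172 = 0.3314, -p*log2(p) = 0.5280
  s3: p = 15/172 = 0.0872, -p*log2(p) = 0.3069
  s4: p = 43/172 = 0.2500, -p*log2(p) = 0.5000
  s5: p = 7/172 = 0.0407, -p*log2(p) = 0.1880
H = sum of terms = 2.0410
Rounded to 2 decimals: 2.04

2.04


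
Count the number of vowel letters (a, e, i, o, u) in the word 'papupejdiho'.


Scanning each character of 'papupejdiho':
  Position 1: 'p' -> consonant (running count: 0)
  Position 2: 'a' -> vowel (running count: 1)
  Position 3: 'p' -> consonant (running count: 1)
  Position 4: 'u' -> vowel (running count: 2)
  Position 5: 'p' -> consonant (running count: 2)
  Position 6: 'e' -> vowel (running count: 3)
  Position 7: 'j' -> consonant (running count: 3)
  Position 8: 'd' -> consonant (running count: 3)
  Position 9: 'i' -> vowel (running count: 4)
  Position 10: 'h' -> consonant (running count: 4)
  Position 11: 'o' -> vowel (running count: 5)
Total vowels: 5

5


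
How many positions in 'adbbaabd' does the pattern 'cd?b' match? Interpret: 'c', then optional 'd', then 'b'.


Pattern: cd?b means 'c', then optional 'd', then 'b'.
Scanning 'adbbaabd' position-by-position:
  Pos 0: window 'adb' -> no
  Pos 1: window 'dbb' -> no
  Pos 2: window 'bba' -> no
  Pos 3: window 'baa' -> no
  Pos 4: window 'aab' -> no
  Pos 5: window 'abd' -> no
  Pos 6: window 'bd' -> no
  Pos 7: window 'd' -> no
Total matches: 0

0


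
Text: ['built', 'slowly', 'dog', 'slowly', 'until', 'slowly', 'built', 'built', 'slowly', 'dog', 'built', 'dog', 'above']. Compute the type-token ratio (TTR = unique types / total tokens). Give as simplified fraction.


Tokens: 13
Unique types: ('above', 'built', 'dog', 'slowly', 'until') = 5
TTR = 5/13
Already in lowest terms.

5/13


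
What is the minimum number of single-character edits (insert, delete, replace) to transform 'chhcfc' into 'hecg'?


Building DP table for s1='chhcfc' (len 6) and s2='hecg' (len 4):
       h  e  c  g
    0  1  2  3  4
  c 1  1  2  2  3
  h 2  1  2  3  3
  h 3  2  2  3  4
  c 4  3  3  2  3
  f 5  4  4  3  3
  c 6  5  5  4  4
Edit distance = dp[6][4] = 4

4


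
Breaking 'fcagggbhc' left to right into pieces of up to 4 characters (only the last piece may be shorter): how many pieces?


'fcagggbhc' has 9 characters.
Chunking with max size 4:
  Chunk 1: 'fcag' (positions 0-3)
  Chunk 2: 'ggbh' (positions 4-7)
  Chunk 3: 'c' (positions 8-8)
Total chunks: ceil(9 / 4) = 3

3


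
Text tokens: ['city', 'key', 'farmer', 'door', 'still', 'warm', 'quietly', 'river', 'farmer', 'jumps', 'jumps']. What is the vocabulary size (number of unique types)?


Listing all tokens and tracking unique types:
  Token 1: 'city' -> NEW (unique so far: 1)
  Token 2: 'key' -> NEW (unique so far: 2)
  Token 3: 'farmer' -> NEW (unique so far: 3)
  Token 4: 'door' -> NEW (unique so far: 4)
  Token 5: 'still' -> NEW (unique so far: 5)
  Token 6: 'warm' -> NEW (unique so far: 6)
  Token 7: 'quietly' -> NEW (unique so far: 7)
  Token 8: 'river' -> NEW (unique so far: 8)
  Token 9: 'farmer' -> duplicate (unique so far: 8)
  Token 10: 'jumps' -> NEW (unique so far: 9)
  Token 11: 'jumps' -> duplicate (unique so far: 9)
Unique types: ('city', 'door', 'farmer', 'jumps', 'key', 'quietly', 'river', 'still', 'warm')
Vocabulary size: 9

9


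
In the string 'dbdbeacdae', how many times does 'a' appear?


Scanning 'dbdbeacdae' for 'a':
  Position 5: 'a' -> MATCH (count: 1)
  Position 8: 'a' -> MATCH (count: 2)
Total occurrences of 'a': 2

2


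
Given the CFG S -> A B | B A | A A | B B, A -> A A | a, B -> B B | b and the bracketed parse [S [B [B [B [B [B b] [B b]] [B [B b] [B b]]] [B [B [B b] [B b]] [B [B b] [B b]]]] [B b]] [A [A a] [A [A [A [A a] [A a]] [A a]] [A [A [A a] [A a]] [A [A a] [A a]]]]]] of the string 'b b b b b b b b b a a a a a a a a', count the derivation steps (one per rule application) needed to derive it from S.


Every bracketed nonterminal node [X ...] in the tree is produced by exactly one rule application.
Reading the tree off as a leftmost derivation:
  Step 1: S  =>  B A   (applied S -> B A)
  Step 2: B A  =>  B B A   (applied B -> B B)
  Step 3: B B A  =>  B B B A   (applied B -> B B)
  Step 4: B B B A  =>  B B B B A   (applied B -> B B)
  Step 5: B B B B A  =>  B B B B B A   (applied B -> B B)
  Step 6: B B B B B A  =>  b B B B B A   (applied B -> b)
  Step 7: b B B B B A  =>  b b B B B A   (applied B -> b)
  Step 8: b b B B B A  =>  b b B B B B A   (applied B -> B B)
  Step 9: b b B B B B A  =>  b b b B B B A   (applied B -> b)
  Step 10: b b b B B B A  =>  b b b b B B A   (applied B -> b)
  Step 11: b b b b B B A  =>  b b b b B B B A   (applied B -> B B)
  Step 12: b b b b B B B A  =>  b b b b B B B B A   (applied B -> B B)
  Step 13: b b b b B B B B A  =>  b b b b b B B B A   (applied B -> b)
  Step 14: b b b b b B B B A  =>  b b b b b b B B A   (applied B -> b)
  Step 15: b b b b b b B B A  =>  b b b b b b B B B A   (applied B -> B B)
  Step 16: b b b b b b B B B A  =>  b b b b b b b B B A   (applied B -> b)
  Step 17: b b b b b b b B B A  =>  b b b b b b b b B A   (applied B -> b)
  Step 18: b b b b b b b b B A  =>  b b b b b b b b b A   (applied B -> b)
  Step 19: b b b b b b b b b A  =>  b b b b b b b b b A A   (applied A -> A A)
  Step 20: b b b b b b b b b A A  =>  b b b b b b b b b a A   (applied A -> a)
  Step 21: b b b b b b b b b a A  =>  b b b b b b b b b a A A   (applied A -> A A)
  Step 22: b b b b b b b b b a A A  =>  b b b b b b b b b a A A A   (applied A -> A A)
  Step 23: b b b b b b b b b a A A A  =>  b b b b b b b b b a A A A A   (applied A -> A A)
  Step 24: b b b b b b b b b a A A A A  =>  b b b b b b b b b a a A A A   (applied A -> a)
  Step 25: b b b b b b b b b a a A A A  =>  b b b b b b b b b a a a A A   (applied A -> a)
  Step 26: b b b b b b b b b a a a A A  =>  b b b b b b b b b a a a a A   (applied A -> a)
  Step 27: b b b b b b b b b a a a a A  =>  b b b b b b b b b a a a a A A   (applied A -> A A)
  Step 28: b b b b b b b b b a a a a A A  =>  b b b b b b b b b a a a a A A A   (applied A -> A A)
  Step 29: b b b b b b b b b a a a a A A A  =>  b b b b b b b b b a a a a a A A   (applied A -> a)
  Step 30: b b b b b b b b b a a a a a A A  =>  b b b b b b b b b a a a a a a A   (applied A -> a)
  Step 31: b b b b b b b b b a a a a a a A  =>  b b b b b b b b b a a a a a a A A   (applied A -> A A)
  Step 32: b b b b b b b b b a a a a a a A A  =>  b b b b b b b b b a a a a a a a A   (applied A -> a)
  Step 33: b b b b b b b b b a a a a a a a A  =>  b b b b b b b b b a a a a a a a a   (applied A -> a)
Final yield: b b b b b b b b b a a a a a a a a
Total rewrite steps: 33

33


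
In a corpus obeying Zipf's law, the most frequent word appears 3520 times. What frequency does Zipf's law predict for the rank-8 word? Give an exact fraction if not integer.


Zipf's law: freq(rank) = f1 / rank
f1 = 3520, rank = 8
freq = 3520 / 8
= 440

440


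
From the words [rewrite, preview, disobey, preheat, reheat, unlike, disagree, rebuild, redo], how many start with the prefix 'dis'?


Checking each word for prefix 'dis':
  'rewrite' -> no (count: 0)
  'preview' -> no (count: 0)
  'disobey' -> YES, starts with 'dis' (count: 1)
  'preheat' -> no (count: 1)
  'reheat' -> no (count: 1)
  'unlike' -> no (count: 1)
  'disagree' -> YES, starts with 'dis' (count: 2)
  'rebuild' -> no (count: 2)
  'redo' -> no (count: 2)
Total with prefix 'dis': 2

2


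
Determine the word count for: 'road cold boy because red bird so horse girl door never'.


Counting words by splitting on spaces:
  Word 1: 'road'
  Word 2: 'cold'
  Word 3: 'boy'
  Word 4: 'because'
  Word 5: 'red'
  Word 6: 'bird'
  Word 7: 'so'
  Word 8: 'horse'
  Word 9: 'girl'
  Word 10: 'door'
  Word 11: 'never'
Total words: 11

11


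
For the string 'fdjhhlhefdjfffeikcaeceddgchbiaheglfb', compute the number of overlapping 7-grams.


String 'fdjhhlhefdjfffeikcaeceddgchbiaheglfb' has length L = 36.
Number of overlapping n-grams = L - n + 1
Substituting: 36 - 7 + 1 = 30

30


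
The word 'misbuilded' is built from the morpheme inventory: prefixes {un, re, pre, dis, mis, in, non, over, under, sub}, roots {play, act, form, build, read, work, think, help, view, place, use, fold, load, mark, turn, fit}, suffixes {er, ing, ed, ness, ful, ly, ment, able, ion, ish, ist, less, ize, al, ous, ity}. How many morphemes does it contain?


Segmenting 'misbuilded' against the inventory:
  'mis' -> prefix (morpheme 1)
  'build' -> root (morpheme 2)
  'ed' -> suffix (morpheme 3)
Total morphemes: 3

3


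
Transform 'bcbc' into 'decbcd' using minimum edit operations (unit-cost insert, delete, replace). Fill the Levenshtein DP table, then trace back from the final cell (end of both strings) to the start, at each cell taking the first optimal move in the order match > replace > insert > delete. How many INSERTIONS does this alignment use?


Edit distance = 3. Backtracking from cell (4, 6) with preference match > replace > insert > delete,
then listing the resulting alignment 'bcbc' -> 'decbcd' left to right:
  Step 1: insert 'd' [insertion #1]
  Step 2: replace b->e
  Step 3: keep 'c'
  Step 4: keep 'b'
  Step 5: keep 'c'
  Step 6: insert 'd' [insertion #2]
Total insertions: 2

2


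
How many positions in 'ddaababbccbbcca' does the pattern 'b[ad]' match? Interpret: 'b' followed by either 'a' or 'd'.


Pattern: b[ad] means 'b' followed by either 'a' or 'd'.
Scanning 'ddaababbccbbcca' position-by-position:
  Pos 0: window 'dd' -> no
  Pos 1: window 'da' -> no
  Pos 2: window 'aa' -> no
  Pos 3: window 'ab' -> no
  Pos 4: window 'ba' -> MATCH
  Pos 5: window 'ab' -> no
  Pos 6: window 'bb' -> no
  Pos 7: window 'bc' -> no
  Pos 8: window 'cc' -> no
  Pos 9: window 'cb' -> no
  Pos 10: window 'bb' -> no
  Pos 11: window 'bc' -> no
  Pos 12: window 'cc' -> no
  Pos 13: window 'ca' -> no
  Pos 14: window 'a' -> no
Total matches: 1

1


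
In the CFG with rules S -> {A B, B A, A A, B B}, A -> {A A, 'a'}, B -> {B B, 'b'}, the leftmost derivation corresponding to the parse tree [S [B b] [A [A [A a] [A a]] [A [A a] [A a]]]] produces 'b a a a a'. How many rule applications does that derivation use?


Every bracketed nonterminal node [X ...] in the tree is produced by exactly one rule application.
Reading the tree off as a leftmost derivation:
  Step 1: S  =>  B A   (applied S -> B A)
  Step 2: B A  =>  b A   (applied B -> b)
  Step 3: b A  =>  b A A   (applied A -> A A)
  Step 4: b A A  =>  b A A A   (applied A -> A A)
  Step 5: b A A A  =>  b a A A   (applied A -> a)
  Step 6: b a A A  =>  b a a A   (applied A -> a)
  Step 7: b a a A  =>  b a a A A   (applied A -> A A)
  Step 8: b a a A A  =>  b a a a A   (applied A -> a)
  Step 9: b a a a A  =>  b a a a a   (applied A -> a)
Final yield: b a a a a
Total rewrite steps: 9

9


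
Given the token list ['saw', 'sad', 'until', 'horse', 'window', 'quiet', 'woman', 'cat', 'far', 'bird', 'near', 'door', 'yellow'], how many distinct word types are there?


Listing all tokens and tracking unique types:
  Token 1: 'saw' -> NEW (unique so far: 1)
  Token 2: 'sad' -> NEW (unique so far: 2)
  Token 3: 'until' -> NEW (unique so far: 3)
  Token 4: 'horse' -> NEW (unique so far: 4)
  Token 5: 'window' -> NEW (unique so far: 5)
  Token 6: 'quiet' -> NEW (unique so far: 6)
  Token 7: 'woman' -> NEW (unique so far: 7)
  Token 8: 'cat' -> NEW (unique so far: 8)
  Token 9: 'far' -> NEW (unique so far: 9)
  Token 10: 'bird' -> NEW (unique so far: 10)
  Token 11: 'near' -> NEW (unique so far: 11)
  Token 12: 'door' -> NEW (unique so far: 12)
  Token 13: 'yellow' -> NEW (unique so far: 13)
Unique types: ('bird', 'cat', 'door', 'far', 'horse', 'near', 'quiet', 'sad', 'saw', 'until', 'window', 'woman', 'yellow')
Vocabulary size: 13

13


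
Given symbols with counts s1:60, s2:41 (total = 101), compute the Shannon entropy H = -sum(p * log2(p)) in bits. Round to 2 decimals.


Computing entropy H = -sum(p_i * log2(p_i)):
  s1: p = 60/101 = 0.5941, -p*log2(p) = 0.4463
  s2: p = 41/101 = 0.4059, -p*log2(p) = 0.5280
H = sum of terms = 0.9743
Rounded to 2 decimals: 0.97

0.97


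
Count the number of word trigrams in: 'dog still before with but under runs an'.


Word trigrams from [8] words:
  Trigram 1: (dog still before)
  Trigram 2: (still before with)
  Trigram 3: (before with but)
  Trigram 4: (with but under)
  Trigram 5: (but under runs)
  Trigram 6: (under runs an)
Total word trigrams: 8 - 2 = 6

6


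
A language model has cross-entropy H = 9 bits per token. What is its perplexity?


Perplexity formula: PP = 2^H
H = 9
PP = 2^9
PP = 2^9 = 512

512


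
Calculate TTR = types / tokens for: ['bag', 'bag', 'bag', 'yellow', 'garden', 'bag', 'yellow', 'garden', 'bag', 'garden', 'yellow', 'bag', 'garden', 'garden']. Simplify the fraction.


Tokens: 14
Unique types: ('bag', 'garden', 'yellow') = 3
TTR = 3/14
Already in lowest terms.

3/14


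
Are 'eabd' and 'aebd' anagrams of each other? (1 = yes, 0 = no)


Sort characters of 'eabd': 'abde'
Sort characters of 'aebd': 'abde'
Sorted forms match -> they ARE anagrams
Result: 1

1


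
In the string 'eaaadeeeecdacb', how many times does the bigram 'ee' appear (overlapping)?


Scanning 'eaaadeeeecdacb' for bigram 'ee':
  Position 0: 'ea' -> no
  Position 1: 'aa' -> no
  Position 2: 'aa' -> no
  Position 3: 'ad' -> no
  Position 4: 'de' -> no
  Position 5: 'ee' -> MATCH
  Position 6: 'ee' -> MATCH
  Position 7: 'ee' -> MATCH
  Position 8: 'ec' -> no
  Position 9: 'cd' -> no
  Position 10: 'da' -> no
  Position 11: 'ac' -> no
  Position 12: 'cb' -> no
Total matches: 3

3


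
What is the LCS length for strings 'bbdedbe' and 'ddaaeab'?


DP table for LCS of 'bbdedbe' and 'ddaaeab':
       d  d  a  a  e  a  b
    0  0  0  0  0  0  0  0
  b 0  0  0  0  0  0  0  1
  b 0  0  0  0  0  0  0  1
  d 0  1  1  1  1  1  1  1
  e 0  1  1  1  1  2  2  2
  d 0  1  2  2  2  2  2  2
  b 0  1  2  2  2  2  2  3
  e 0  1  2  2  2  3  3  3
LCS: 'deb'
LCS length = 3

3


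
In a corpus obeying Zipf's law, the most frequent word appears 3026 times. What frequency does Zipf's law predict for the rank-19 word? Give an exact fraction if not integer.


Zipf's law: freq(rank) = f1 / rank
f1 = 3026, rank = 19
freq = 3026 / 19
GCD(3026, 19) = 1
Simplified: 3026/19

3026/19


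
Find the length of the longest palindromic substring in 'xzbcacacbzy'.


Scanning 'xzbcacacbzy' for palindromic substrings.
Substring at positions 1-9: 'zbcacacbz'.
Check: reverse('zbcacacbz') = 'zbcacacbz' -> palindrome confirmed.
Neighbouring characters ('x' / 'y') break symmetry, so it cannot extend further.
No longer palindromic substring exists; longest length = 9

9


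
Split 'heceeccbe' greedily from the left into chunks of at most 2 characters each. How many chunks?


'heceeccbe' has 9 characters.
Chunking with max size 2:
  Chunk 1: 'he' (positions 0-1)
  Chunk 2: 'ce' (positions 2-3)
  Chunk 3: 'ec' (positions 4-5)
  Chunk 4: 'cb' (positions 6-7)
  Chunk 5: 'e' (positions 8-8)
Total chunks: ceil(9 / 2) = 5

5


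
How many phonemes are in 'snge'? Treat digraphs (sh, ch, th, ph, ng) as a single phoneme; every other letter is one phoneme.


Parsing 'snge' greedily, digraphs first:
  's' -> consonant phoneme (phonemes so far: 1)
  'ng' -> digraph (1 consonant phoneme) (phonemes so far: 2)
  'e' -> vowel phoneme (phonemes so far: 3)
Total phonemes: 3

3


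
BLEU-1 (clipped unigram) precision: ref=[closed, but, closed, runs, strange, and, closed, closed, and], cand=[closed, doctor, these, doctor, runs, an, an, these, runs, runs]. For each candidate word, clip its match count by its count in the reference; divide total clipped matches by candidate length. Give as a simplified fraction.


Reference word counts: {'and': 2, 'but': 1, 'closed': 4, 'runs': 1, 'strange': 1}
Checking each candidate word (with clipping):
  'closed' -> in reference (ref count 4, used 1/4) -> match (matches: 1)
  'doctor' -> not in reference -> no match (matches: 1)
  'these' -> not in reference -> no match (matches: 1)
  'doctor' -> not in reference -> no match (matches: 1)
  'runs' -> in reference (ref count 1, used 1/1) -> match (matches: 2)
  'an' -> not in reference -> no match (matches: 2)
  'an' -> not in reference -> no match (matches: 2)
  'these' -> not in reference -> no match (matches: 2)
  'runs' -> ref count 1 already used up (1/1) -> clipped, no match (matches: 2)
  'runs' -> ref count 1 already used up (1/1) -> clipped, no match (matches: 2)
Clipped matches: 2, Candidate length: 10
Precision = 2/10 = 1/5

1/5
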